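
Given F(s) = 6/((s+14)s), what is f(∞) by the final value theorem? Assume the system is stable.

f(∞) = lim_{s→0} sF(s) = lim_{s→0} 6/(s+14) = 3/7

Final answer: 3/7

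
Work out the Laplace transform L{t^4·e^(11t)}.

L{t^n·e^(at)} = n!/(s-a)^(n+1), so L{t^4·e^(11t)} = 24/(s-11)^5

Final answer: 24/(s-11)^5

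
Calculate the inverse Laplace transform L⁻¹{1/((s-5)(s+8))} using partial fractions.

Decompose: A/(s-5) + B/(s+8). A = 1/13, B = -1/13. f(t) = (e^(5t) - e^(-8t))/13

Final answer: (e^(5t) - e^(-8t))/13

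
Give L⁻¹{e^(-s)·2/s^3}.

L⁻¹{2/s^3} = t^2. By the time shift theorem, L⁻¹{e^(-as)F(s)} = u(t-a)f(t-a) with a=1, so L⁻¹{e^(-s)·2/s^3} = u(t-1)·(t-1)^2

Final answer: u(t-1)·(t-1)^2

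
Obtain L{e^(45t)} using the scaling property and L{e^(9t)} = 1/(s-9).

Using L{f(at)} = (1/a)F(s/a) with a=5 and f(t) = e^(9t): L{e^(45t)} = (1/5) · 1/((s/5)-9) = (1/5) · 5/(s-45) = 1/(s-45)

Final answer: 1/(s-45)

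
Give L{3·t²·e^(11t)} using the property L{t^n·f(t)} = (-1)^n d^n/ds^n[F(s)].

L{e^(11t)} = 1/(s-11). d/ds[1/(s-11)] = -1/(s-11)². d²/ds²[1/(s-11)] = 2/(s-11)³. So L{t²·e^(11t)} = (-1)² · 2/(s-11)³ = 2/(s-11)³. Then L{3·t²·e^(11t)} = 3·2/(s-11)³ = 6/(s-11)³

Final answer: 6/(s-11)³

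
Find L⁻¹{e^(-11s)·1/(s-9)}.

L⁻¹{1/(s-9)} = e^(9t). By the time shift theorem, L⁻¹{e^(-as)F(s)} = u(t-a)f(t-a) with a=11, so L⁻¹{e^(-11s)·1/(s-9)} = u(t-11)·e^(9(t-11))

Final answer: u(t-11)·e^(9(t-11))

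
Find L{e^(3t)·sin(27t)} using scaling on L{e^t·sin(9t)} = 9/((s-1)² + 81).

Scaling with a=3: L{e^(3t)·sin(27t)} = (1/3) · 9/((s/3-1)² + 81). Simplifying: 27/((s-3)² + 729)

Final answer: 27/((s-3)² + 729)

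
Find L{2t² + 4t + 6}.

L{2t² + 4t + 6} = 2·2/s³ + 4/s² + 6/s = 4/s³ + 4/s² + 6/s

Final answer: 4/s³ + 4/s² + 6/s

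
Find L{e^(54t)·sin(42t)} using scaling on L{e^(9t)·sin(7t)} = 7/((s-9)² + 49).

Scaling with a=6: L{e^(54t)·sin(42t)} = (1/6) · 7/((s/6-9)² + 49). Simplifying: 42/((s-54)² + 1764)

Final answer: 42/((s-54)² + 1764)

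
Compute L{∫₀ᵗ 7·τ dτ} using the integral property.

L{∫₀ᵗ f(τ)dτ} = F(s)/s with f(t) = 7t. F(s) = 7/s^2, so L{∫₀ᵗ 7·τ dτ} = (7/s^2)/s = 7/s^3. (Check: ∫₀ᵗ 7·τ dτ = 7t^2/2.)

Final answer: 7/s^3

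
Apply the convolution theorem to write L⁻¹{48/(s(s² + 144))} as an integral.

48/(s(s² + 144)) = (1/s)·(48/(s² + 144)) = L{1}·L{4·sin(12t)}. So f(t) = 1*(4·sin(12t)) = ∫₀ᵗ 4·sin(12τ) dτ

Final answer: ∫₀ᵗ 4·sin(12τ) dτ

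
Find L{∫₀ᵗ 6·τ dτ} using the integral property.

L{∫₀ᵗ f(τ)dτ} = F(s)/s with f(t) = 6t. F(s) = 6/s^2, so L{∫₀ᵗ 6·τ dτ} = (6/s^2)/s = 6/s^3. (Check: ∫₀ᵗ 6·τ dτ = 6t^2/2.)

Final answer: 6/s^3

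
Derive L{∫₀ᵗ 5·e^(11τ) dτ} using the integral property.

L{∫₀ᵗ f(τ)dτ} = F(s)/s with F(s) = 5/(s-11), so L{∫₀ᵗ 5·e^(11τ) dτ} = 5/(s(s-11))

Final answer: 5/(s(s-11))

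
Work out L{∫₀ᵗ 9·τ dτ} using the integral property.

L{∫₀ᵗ f(τ)dτ} = F(s)/s with f(t) = 9t. F(s) = 9/s^2, so L{∫₀ᵗ 9·τ dτ} = (9/s^2)/s = 9/s^3. (Check: ∫₀ᵗ 9·τ dτ = 9t^2/2.)

Final answer: 9/s^3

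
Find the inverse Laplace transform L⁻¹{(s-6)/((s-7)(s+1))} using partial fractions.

Using partial fractions, f(t) = (e^(7t) + 7e^(-t))/8

Final answer: (e^(7t) + 7e^(-t))/8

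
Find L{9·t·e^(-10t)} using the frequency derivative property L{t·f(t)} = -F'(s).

L{e^(-10t)} = 1/(s+10). By frequency derivative: L{t·e^(-10t)} = -d/ds[1/(s+10)] = -(-1)/(s+10)² = 1/(s+10)². Then L{9·t·e^(-10t)} = 9·1/(s+10)² = 9/(s+10)²

Final answer: 9/(s+10)²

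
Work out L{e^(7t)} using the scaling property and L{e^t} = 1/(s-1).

Using L{f(at)} = (1/a)F(s/a) with a=7 and f(t) = e^t: L{e^(7t)} = (1/7) · 1/((s/7)-1) = (1/7) · 7/(s-7) = 1/(s-7)

Final answer: 1/(s-7)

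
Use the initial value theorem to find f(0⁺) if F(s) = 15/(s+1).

f(0⁺) = lim_{s→∞} s·15/(s+1) = lim_{s→∞} 15s/(s+1) = 15

Final answer: 15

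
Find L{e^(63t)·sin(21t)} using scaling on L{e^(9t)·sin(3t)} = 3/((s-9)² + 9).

Scaling with a=7: L{e^(63t)·sin(21t)} = (1/7) · 3/((s/7-9)² + 9). Simplifying: 21/((s-63)² + 441)

Final answer: 21/((s-63)² + 441)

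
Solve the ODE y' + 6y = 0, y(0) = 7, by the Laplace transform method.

L{y'} + 6L{y} = 0. sY - 7 + 6Y = 0. Y(s+6) = 7. Y = 7/(s+6)

Final answer: y(t) = 7e^(-6t)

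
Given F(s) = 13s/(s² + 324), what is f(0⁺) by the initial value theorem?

f(0⁺) = lim_{s→∞} s·13s/(s² + 324) = lim_{s→∞} 13s²/(s² + 324) = 13

Final answer: 13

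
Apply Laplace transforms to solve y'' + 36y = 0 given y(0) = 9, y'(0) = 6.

L{y''} + 36L{y} = 0. s²Y - 9s - 6 + 36Y = 0. Y(s² + 36) = 9s + 6. Y = (9s + 6)/(s² + 36). Inverting: y(t) = 9cos(6t) + sin(6t)

Final answer: y(t) = 9cos(6t) + sin(6t)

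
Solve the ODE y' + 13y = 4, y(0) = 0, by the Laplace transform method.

sY + 13Y = 4/s. Y = 4/(s(s+13)). Partial fractions: Y = 4/13/s - 4/13/(s+13)

Final answer: y(t) = 4/13(1 - e^(-13t))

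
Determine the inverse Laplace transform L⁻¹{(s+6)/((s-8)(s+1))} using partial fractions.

Using partial fractions, f(t) = (14e^(8t) - 5e^(-t))/9

Final answer: (14e^(8t) - 5e^(-t))/9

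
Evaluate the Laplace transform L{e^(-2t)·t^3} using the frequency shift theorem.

L{e^(at)·t^n} = n!/(s-a)^(n+1), so L{e^(-2t)·t^3} = 6/(s+2)^4

Final answer: 6/(s+2)^4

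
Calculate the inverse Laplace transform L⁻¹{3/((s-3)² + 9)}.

Using frequency shift, L⁻¹{3/((s-3)² + 9)} = e^(3t)·sin(3t)

Final answer: e^(3t)·sin(3t)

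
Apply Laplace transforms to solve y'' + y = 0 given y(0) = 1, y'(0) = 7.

L{y''} + 1L{y} = 0. s²Y - s - 7 + Y = 0. Y(s² + 1) = s + 7. Y = (s + 7)/(s² + 1). Inverting: y(t) = cos(t) + 7sin(t)

Final answer: y(t) = cos(t) + 7sin(t)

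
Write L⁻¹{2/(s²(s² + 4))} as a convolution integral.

2/(s²(s² + 4)) = (1/s²)·(2/(s² + 4)) = L{t}·L{sin(2t)}. So f(t) = t*(sin(2t)) = ∫₀ᵗ τ·sin(2(t-τ)) dτ

Final answer: ∫₀ᵗ τ·sin(2(t-τ)) dτ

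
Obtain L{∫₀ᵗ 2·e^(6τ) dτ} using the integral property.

L{∫₀ᵗ f(τ)dτ} = F(s)/s with F(s) = 2/(s-6), so L{∫₀ᵗ 2·e^(6τ) dτ} = 2/(s(s-6))

Final answer: 2/(s(s-6))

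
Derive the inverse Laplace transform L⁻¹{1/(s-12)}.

L⁻¹{1/(s-a)} = e^(at), so L⁻¹{1/(s-12)} = e^(12t)

Final answer: e^(12t)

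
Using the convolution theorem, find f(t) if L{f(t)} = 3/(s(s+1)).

3/(s(s+1)) = (3/s)·(1/(s+1)) = L{3}·L{e^(-t)}. By convolution, f(t) = 3*e^(-t) = ∫₀ᵗ 3·e^(-τ) dτ = 3·(1 - e^(-t))/1

Final answer: 3·(1 - e^(-t))/1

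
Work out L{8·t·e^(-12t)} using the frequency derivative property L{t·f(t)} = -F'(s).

L{e^(-12t)} = 1/(s+12). By frequency derivative: L{t·e^(-12t)} = -d/ds[1/(s+12)] = -(-1)/(s+12)² = 1/(s+12)². Then L{8·t·e^(-12t)} = 8·1/(s+12)² = 8/(s+12)²

Final answer: 8/(s+12)²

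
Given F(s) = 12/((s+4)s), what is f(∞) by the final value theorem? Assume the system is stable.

f(∞) = lim_{s→0} sF(s) = lim_{s→0} 12/(s+4) = 3

Final answer: 3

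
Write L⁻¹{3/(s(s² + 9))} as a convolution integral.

3/(s(s² + 9)) = (1/s)·(3/(s² + 9)) = L{1}·L{sin(3t)}. So f(t) = 1*(sin(3t)) = ∫₀ᵗ sin(3τ) dτ

Final answer: ∫₀ᵗ sin(3τ) dτ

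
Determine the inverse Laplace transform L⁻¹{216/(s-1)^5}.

L⁻¹{n!/(s-a)^(n+1)} = t^n·e^(at) with n=4, a=1. So L⁻¹{24/(s-1)^5} = t^4·e^t, and L⁻¹{216/(s-1)^5} = (216/24)·t^4·e^t = 9·t^4·e^t

Final answer: 9·t^4·e^t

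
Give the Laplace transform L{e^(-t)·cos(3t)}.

L{e^(at)·cos(ωt)} = (s-a)/((s-a)² + ω²), so L{e^(-t)·cos(3t)} = (s+1)/((s+1)² + 9)

Final answer: (s+1)/((s+1)² + 9)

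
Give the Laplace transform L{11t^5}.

L{11t^5} = 11 · L{t^5} = 11 · 120/s^6 = 1320/s^6

Final answer: 1320/s^6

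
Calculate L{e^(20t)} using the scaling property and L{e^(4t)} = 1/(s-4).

Using L{f(at)} = (1/a)F(s/a) with a=5 and f(t) = e^(4t): L{e^(20t)} = (1/5) · 1/((s/5)-4) = (1/5) · 5/(s-20) = 1/(s-20)

Final answer: 1/(s-20)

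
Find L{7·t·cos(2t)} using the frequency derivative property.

L{cos(2t)} = s/(s² + 4). Derivative: d/ds[s/(s² + 4)] = [(s² + 4) - s·2s]/(s² + 4)² = (4 - s²)/(s² + 4)². So L{t·cos(2t)} = -F'(s) = (s² - 4)/(s² + 4)². Then L{7·t·cos(2t)} = 7·(s² - 4)/(s² + 4)²

Final answer: 7·(s² - 4)/(s² + 4)²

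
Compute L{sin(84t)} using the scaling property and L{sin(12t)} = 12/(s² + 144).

Using L{f(at)} = (1/a)F(s/a) with a=7: L{sin(84t)} = (1/7) · 12/((s/7)² + 144) = (1/7) · 12·49/(s² + 7056) = 84/(s² + 7056)

Final answer: 84/(s² + 7056)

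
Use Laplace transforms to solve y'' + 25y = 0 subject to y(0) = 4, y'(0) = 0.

L{y''} + 25L{y} = 0. s²Y - 4s - 0 + 25Y = 0. Y(s² + 25) = 4s. Y = (4s)/(s² + 25). Inverting: y(t) = 4cos(5t)

Final answer: y(t) = 4cos(5t)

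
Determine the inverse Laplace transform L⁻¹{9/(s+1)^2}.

L⁻¹{n!/(s-a)^(n+1)} = t^n·e^(at) with n=1, a=-1. So L⁻¹{1/(s+1)^2} = t·e^(-t), and L⁻¹{9/(s+1)^2} = (9/1)·t·e^(-t) = 9·t·e^(-t)

Final answer: 9·t·e^(-t)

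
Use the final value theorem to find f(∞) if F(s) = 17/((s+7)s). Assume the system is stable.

f(∞) = lim_{s→0} sF(s) = lim_{s→0} 17/(s+7) = 17/7

Final answer: 17/7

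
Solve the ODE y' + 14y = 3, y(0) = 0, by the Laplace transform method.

sY + 14Y = 3/s. Y = 3/(s(s+14)). Partial fractions: Y = 3/14/s - 3/14/(s+14)

Final answer: y(t) = 3/14(1 - e^(-14t))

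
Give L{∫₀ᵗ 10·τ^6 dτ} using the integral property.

L{∫₀ᵗ f(τ)dτ} = F(s)/s with f(t) = 10t^6. F(s) = 7200/s^7, so L{∫₀ᵗ 10·τ^6 dτ} = (7200/s^7)/s = 7200/s^8. (Check: ∫₀ᵗ 10·τ^6 dτ = 10t^7/7.)

Final answer: 7200/s^8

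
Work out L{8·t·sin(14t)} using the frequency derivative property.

L{sin(14t)} = 14/(s² + 196). By L{t·f(t)} = -F'(s): -d/ds[14/(s² + 196)] = -(14)·(-2s)/(s² + 196)² = 28s/(s² + 196)². Then L{8·t·sin(14t)} = 8·28s/(s² + 196)² = 224s/(s² + 196)²

Final answer: 224s/(s² + 196)²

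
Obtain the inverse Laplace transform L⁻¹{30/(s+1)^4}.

L⁻¹{n!/(s-a)^(n+1)} = t^n·e^(at) with n=3, a=-1. So L⁻¹{6/(s+1)^4} = t^3·e^(-t), and L⁻¹{30/(s+1)^4} = (30/6)·t^3·e^(-t) = 5·t^3·e^(-t)

Final answer: 5·t^3·e^(-t)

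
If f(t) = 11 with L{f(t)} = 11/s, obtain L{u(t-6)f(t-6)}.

Time shift theorem: L{u(t-a)f(t-a)} = e^(-as)F(s). Here a=6, F(s) = 11/s, so L{u(t-6)f(t-6)} = e^(-6s)·11/s

Final answer: e^(-6s)·11/s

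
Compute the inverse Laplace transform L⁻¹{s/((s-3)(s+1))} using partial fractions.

Using partial fractions, f(t) = (3e^(3t) + e^(-t))/4

Final answer: (3e^(3t) + e^(-t))/4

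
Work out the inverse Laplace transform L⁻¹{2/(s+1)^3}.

L⁻¹{n!/(s-a)^(n+1)} = t^n·e^(at), so L⁻¹{2/(s+1)^3} = t^2·e^(-t)

Final answer: t^2·e^(-t)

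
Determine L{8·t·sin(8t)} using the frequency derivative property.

L{sin(8t)} = 8/(s² + 64). By L{t·f(t)} = -F'(s): -d/ds[8/(s² + 64)] = -(8)·(-2s)/(s² + 64)² = 16s/(s² + 64)². Then L{8·t·sin(8t)} = 8·16s/(s² + 64)² = 128s/(s² + 64)²

Final answer: 128s/(s² + 64)²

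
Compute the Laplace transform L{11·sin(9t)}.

L{sin(ωt)} = ω/(s² + ω²), so L{sin(9t)} = 9/(s² + 81). Then L{11·sin(9t)} = 11·9/(s² + 81) = 99/(s² + 81)

Final answer: 99/(s² + 81)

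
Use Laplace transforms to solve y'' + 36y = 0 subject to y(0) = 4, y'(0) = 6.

L{y''} + 36L{y} = 0. s²Y - 4s - 6 + 36Y = 0. Y(s² + 36) = 4s + 6. Y = (4s + 6)/(s² + 36). Inverting: y(t) = 4cos(6t) + sin(6t)

Final answer: y(t) = 4cos(6t) + sin(6t)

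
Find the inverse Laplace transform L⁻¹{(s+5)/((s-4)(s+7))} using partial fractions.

Using partial fractions, f(t) = (9e^(4t) + 2e^(-7t))/11

Final answer: (9e^(4t) + 2e^(-7t))/11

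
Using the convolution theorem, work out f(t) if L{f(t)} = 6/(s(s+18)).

6/(s(s+18)) = (6/s)·(1/(s+18)) = L{6}·L{e^(-18t)}. By convolution, f(t) = 6*e^(-18t) = ∫₀ᵗ 6·e^(-18τ) dτ = 6·(1 - e^(-18t))/18

Final answer: 6·(1 - e^(-18t))/18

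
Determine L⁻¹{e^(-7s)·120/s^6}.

L⁻¹{120/s^6} = t^5. By the time shift theorem, L⁻¹{e^(-as)F(s)} = u(t-a)f(t-a) with a=7, so L⁻¹{e^(-7s)·120/s^6} = u(t-7)·(t-7)^5

Final answer: u(t-7)·(t-7)^5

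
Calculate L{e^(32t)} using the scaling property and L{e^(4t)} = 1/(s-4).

Using L{f(at)} = (1/a)F(s/a) with a=8 and f(t) = e^(4t): L{e^(32t)} = (1/8) · 1/((s/8)-4) = (1/8) · 8/(s-32) = 1/(s-32)

Final answer: 1/(s-32)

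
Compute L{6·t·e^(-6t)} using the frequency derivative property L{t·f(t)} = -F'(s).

L{e^(-6t)} = 1/(s+6). By frequency derivative: L{t·e^(-6t)} = -d/ds[1/(s+6)] = -(-1)/(s+6)² = 1/(s+6)². Then L{6·t·e^(-6t)} = 6·1/(s+6)² = 6/(s+6)²

Final answer: 6/(s+6)²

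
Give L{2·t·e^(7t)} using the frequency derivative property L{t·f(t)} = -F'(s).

L{e^(7t)} = 1/(s-7). By frequency derivative: L{t·e^(7t)} = -d/ds[1/(s-7)] = -(-1)/(s-7)² = 1/(s-7)². Then L{2·t·e^(7t)} = 2·1/(s-7)² = 2/(s-7)²

Final answer: 2/(s-7)²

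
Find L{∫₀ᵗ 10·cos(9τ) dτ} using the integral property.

L{∫₀ᵗ f(τ)dτ} = F(s)/s with F(s) = 10s/(s² + 81), so the result is (10s/(s² + 81))/s = 10/(s² + 81)

Final answer: 10/(s² + 81)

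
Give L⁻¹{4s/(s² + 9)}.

This is the form c·s/(s² + a²) with a = 3, c = 4. L⁻¹ = 4·cos(3t)

Final answer: 4·cos(3t)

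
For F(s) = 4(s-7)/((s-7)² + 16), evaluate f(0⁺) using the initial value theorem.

f(0⁺) = lim_{s→∞} sF(s) = lim_{s→∞} 4s(s-7)/((s-7)² + 16) = 4

Final answer: 4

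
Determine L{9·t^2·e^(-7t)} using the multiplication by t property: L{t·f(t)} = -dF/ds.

Using L{t^n·e^(at)} = n!/(s-a)^(n+1), L{t^2·e^(-7t)} = 2/(s+7)^3, so L{9·t^2·e^(-7t)} = 9·2/(s+7)^3 = 18/(s+7)^3

Final answer: 18/(s+7)^3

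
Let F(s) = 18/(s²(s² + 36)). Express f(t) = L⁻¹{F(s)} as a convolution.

18/(s²(s² + 36)) = (1/s²)·(18/(s² + 36)) = L{t}·L{3·sin(6t)}. So f(t) = t*(3·sin(6t)) = ∫₀ᵗ 3τ·sin(6(t-τ)) dτ

Final answer: ∫₀ᵗ 3τ·sin(6(t-τ)) dτ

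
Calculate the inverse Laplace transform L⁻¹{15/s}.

L⁻¹{c/s} = c, so L⁻¹{15/s} = 15

Final answer: 15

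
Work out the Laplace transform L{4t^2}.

L{4t^2} = 4 · L{t^2} = 4 · 2/s^3 = 8/s^3

Final answer: 8/s^3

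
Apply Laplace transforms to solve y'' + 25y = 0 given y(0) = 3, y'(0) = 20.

L{y''} + 25L{y} = 0. s²Y - 3s - 20 + 25Y = 0. Y(s² + 25) = 3s + 20. Y = (3s + 20)/(s² + 25). Inverting: y(t) = 3cos(5t) + 4sin(5t)

Final answer: y(t) = 3cos(5t) + 4sin(5t)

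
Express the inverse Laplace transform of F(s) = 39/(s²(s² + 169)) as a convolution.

39/(s²(s² + 169)) = (1/s²)·(39/(s² + 169)) = L{t}·L{3·sin(13t)}. So f(t) = t*(3·sin(13t)) = ∫₀ᵗ 3τ·sin(13(t-τ)) dτ

Final answer: ∫₀ᵗ 3τ·sin(13(t-τ)) dτ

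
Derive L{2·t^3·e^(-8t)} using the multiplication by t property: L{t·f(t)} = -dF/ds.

Using L{t^n·e^(at)} = n!/(s-a)^(n+1), L{t^3·e^(-8t)} = 6/(s+8)^4, so L{2·t^3·e^(-8t)} = 2·6/(s+8)^4 = 12/(s+8)^4

Final answer: 12/(s+8)^4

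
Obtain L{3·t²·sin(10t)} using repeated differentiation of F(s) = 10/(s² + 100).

F(s) = 10/(s² + 100). F'(s) = -20s/(s² + 100)². F''(s) = -20(100 - 3s²)/(s² + 100)³ = (60s² - 2000)/(s² + 100)³. So L{t²·sin(10t)} = (-1)² F''(s) = (60s² - 2000)/(s² + 100)³. Then L{3·t²·sin(10t)} = 3·(60s² - 2000)/(s² + 100)³ = (180s² - 6000)/(s² + 100)³

Final answer: (180s² - 6000)/(s² + 100)³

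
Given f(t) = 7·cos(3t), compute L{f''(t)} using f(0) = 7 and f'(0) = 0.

F(s) = 7s/(s² + 9). L{f''(t)} = s²F(s) - sf(0) - f'(0) = 7s³/(s² + 9) - 7s = (7s³ - 7s(s² + 9))/(s² + 9) = -63s/(s² + 9)

Final answer: -63s/(s² + 9)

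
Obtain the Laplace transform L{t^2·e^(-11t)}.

L{t^n·e^(at)} = n!/(s-a)^(n+1), so L{t^2·e^(-11t)} = 2/(s+11)^3

Final answer: 2/(s+11)^3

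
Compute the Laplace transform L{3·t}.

L{t^n} = n!/s^(n+1), so L{t} = 1/s^2. Then L{3·t} = 3·1/s^2 = 3/s^2

Final answer: 3/s^2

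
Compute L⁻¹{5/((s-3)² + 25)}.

Form: b/((s-a)² + b²) → e^(at)sin(bt). With a=3, b=5

Final answer: e^(3t)·sin(5t)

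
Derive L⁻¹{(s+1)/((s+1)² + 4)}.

Using frequency shift: L⁻¹{(s-a)/((s-a)² + b²)} = e^(at)cos(bt). Here a=-1, b=2

Final answer: e^(-t)·cos(2t)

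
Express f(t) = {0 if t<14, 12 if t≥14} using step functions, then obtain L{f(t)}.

f(t) = 12·u(t-14). L{u(t-14)} = e^(-14s)/s, so L{f(t)} = 12·e^(-14s)/s

Final answer: 12·e^(-14s)/s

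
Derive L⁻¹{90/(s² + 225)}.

This is the form c·a/(s² + a²) with a = 15, c = 6. L⁻¹ = 6·sin(15t)

Final answer: 6·sin(15t)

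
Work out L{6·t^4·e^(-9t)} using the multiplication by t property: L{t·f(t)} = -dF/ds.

Using L{t^n·e^(at)} = n!/(s-a)^(n+1), L{t^4·e^(-9t)} = 24/(s+9)^5, so L{6·t^4·e^(-9t)} = 6·24/(s+9)^5 = 144/(s+9)^5

Final answer: 144/(s+9)^5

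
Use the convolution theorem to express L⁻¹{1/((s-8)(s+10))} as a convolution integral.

1/((s-8)(s+10)) = (1/(s-8))·(1/(s+10)) = L{e^(8t)}·L{e^(-10t)}. So f(t) = e^(8t)*e^(-10t) = ∫₀ᵗ e^(8τ)·e^(-10(t-τ)) dτ

Final answer: ∫₀ᵗ e^(8τ)·e^(-10(t-τ)) dτ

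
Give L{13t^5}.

L{t^n} = n!/s^(n+1). So L{13t^5} = 13·5!/s^6 = 1560/s^6

Final answer: 1560/s^6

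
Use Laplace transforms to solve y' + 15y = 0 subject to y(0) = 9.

L{y'} + 15L{y} = 0. sY - 9 + 15Y = 0. Y(s+15) = 9. Y = 9/(s+15)

Final answer: y(t) = 9e^(-15t)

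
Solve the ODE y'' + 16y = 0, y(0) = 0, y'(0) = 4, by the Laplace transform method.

L{y''} + 16L{y} = 0. s²Y - 0 - 4 + 16Y = 0. Y(s² + 16) = 4. Y = (4)/(s² + 16). Inverting: y(t) = sin(4t)

Final answer: y(t) = sin(4t)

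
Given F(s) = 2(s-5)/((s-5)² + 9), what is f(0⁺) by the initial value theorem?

f(0⁺) = lim_{s→∞} sF(s) = lim_{s→∞} 2s(s-5)/((s-5)² + 9) = 2

Final answer: 2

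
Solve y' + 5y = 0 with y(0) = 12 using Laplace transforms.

L{y'} + 5L{y} = 0. sY - 12 + 5Y = 0. Y(s+5) = 12. Y = 12/(s+5)

Final answer: y(t) = 12e^(-5t)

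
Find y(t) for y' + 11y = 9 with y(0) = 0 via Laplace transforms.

sY + 11Y = 9/s. Y = 9/(s(s+11)). Partial fractions: Y = 9/11/s - 9/11/(s+11)

Final answer: y(t) = 9/11(1 - e^(-11t))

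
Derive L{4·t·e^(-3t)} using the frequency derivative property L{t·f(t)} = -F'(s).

L{e^(-3t)} = 1/(s+3). By frequency derivative: L{t·e^(-3t)} = -d/ds[1/(s+3)] = -(-1)/(s+3)² = 1/(s+3)². Then L{4·t·e^(-3t)} = 4·1/(s+3)² = 4/(s+3)²

Final answer: 4/(s+3)²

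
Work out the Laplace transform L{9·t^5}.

L{t^n} = n!/s^(n+1), so L{t^5} = 120/s^6. Then L{9·t^5} = 9·120/s^6 = 1080/s^6

Final answer: 1080/s^6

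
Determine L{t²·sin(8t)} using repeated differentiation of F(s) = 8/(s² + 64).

F(s) = 8/(s² + 64). F'(s) = -16s/(s² + 64)². F''(s) = -16(64 - 3s²)/(s² + 64)³ = (48s² - 1024)/(s² + 64)³. So L{t²·sin(8t)} = (-1)² F''(s) = (48s² - 1024)/(s² + 64)³

Final answer: (48s² - 1024)/(s² + 64)³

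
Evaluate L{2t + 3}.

L{2t + 3} = 2·L{t} + 3·L{1} = 2/s² + 3/s

Final answer: 2/s² + 3/s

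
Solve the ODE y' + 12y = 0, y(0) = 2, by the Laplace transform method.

L{y'} + 12L{y} = 0. sY - 2 + 12Y = 0. Y(s+12) = 2. Y = 2/(s+12)

Final answer: y(t) = 2e^(-12t)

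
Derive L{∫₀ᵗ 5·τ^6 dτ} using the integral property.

L{∫₀ᵗ f(τ)dτ} = F(s)/s with f(t) = 5t^6. F(s) = 3600/s^7, so L{∫₀ᵗ 5·τ^6 dτ} = (3600/s^7)/s = 3600/s^8. (Check: ∫₀ᵗ 5·τ^6 dτ = 5t^7/7.)

Final answer: 3600/s^8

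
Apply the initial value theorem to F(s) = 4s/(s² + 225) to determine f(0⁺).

f(0⁺) = lim_{s→∞} s·4s/(s² + 225) = lim_{s→∞} 4s²/(s² + 225) = 4

Final answer: 4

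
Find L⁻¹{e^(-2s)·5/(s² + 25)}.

L⁻¹{5/(s² + 25)} = sin(5t). By the time shift theorem, L⁻¹{e^(-as)F(s)} = u(t-a)f(t-a) with a=2, so L⁻¹{e^(-2s)·5/(s² + 25)} = u(t-2)·sin(5(t-2))

Final answer: u(t-2)·sin(5(t-2))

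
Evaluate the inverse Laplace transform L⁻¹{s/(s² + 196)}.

L⁻¹{s/(s² + 196)} = cos(14t)

Final answer: cos(14t)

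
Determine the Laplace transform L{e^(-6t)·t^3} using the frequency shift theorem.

L{e^(at)·t^n} = n!/(s-a)^(n+1), so L{e^(-6t)·t^3} = 6/(s+6)^4

Final answer: 6/(s+6)^4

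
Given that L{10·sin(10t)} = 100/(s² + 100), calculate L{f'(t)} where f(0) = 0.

L{f'(t)} = s·F(s) - f(0) = s·100/(s² + 100) - 0 = 100s/(s² + 100)

Final answer: 100s/(s² + 100)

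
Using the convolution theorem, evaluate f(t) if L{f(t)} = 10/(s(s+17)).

10/(s(s+17)) = (10/s)·(1/(s+17)) = L{10}·L{e^(-17t)}. By convolution, f(t) = 10*e^(-17t) = ∫₀ᵗ 10·e^(-17τ) dτ = 10·(1 - e^(-17t))/17

Final answer: 10·(1 - e^(-17t))/17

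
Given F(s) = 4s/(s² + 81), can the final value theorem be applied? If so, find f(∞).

The final value theorem requires all poles of sF(s) in the left half-plane. sF(s) = 4s²/(s² + 81) has poles at s = ±9i (imaginary axis). Theorem does NOT apply (oscillatory system).

Final answer: Not applicable (oscillatory)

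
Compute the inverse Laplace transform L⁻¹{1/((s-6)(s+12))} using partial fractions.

Decompose: A/(s-6) + B/(s+12). A = 1/18, B = -1/18. f(t) = (e^(6t) - e^(-12t))/18

Final answer: (e^(6t) - e^(-12t))/18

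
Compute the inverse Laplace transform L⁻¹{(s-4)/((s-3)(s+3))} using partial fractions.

Using partial fractions, f(t) = (-e^(3t) + 7e^(-3t))/6

Final answer: (-e^(3t) + 7e^(-3t))/6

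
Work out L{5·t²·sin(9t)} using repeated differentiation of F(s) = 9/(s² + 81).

F(s) = 9/(s² + 81). F'(s) = -18s/(s² + 81)². F''(s) = -18(81 - 3s²)/(s² + 81)³ = (54s² - 1458)/(s² + 81)³. So L{t²·sin(9t)} = (-1)² F''(s) = (54s² - 1458)/(s² + 81)³. Then L{5·t²·sin(9t)} = 5·(54s² - 1458)/(s² + 81)³ = (270s² - 7290)/(s² + 81)³

Final answer: (270s² - 7290)/(s² + 81)³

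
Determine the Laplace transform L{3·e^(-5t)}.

L{e^(at)} = 1/(s-a), so L{e^(-5t)} = 1/(s+5). Then L{3·e^(-5t)} = 3/(s+5)

Final answer: 3/(s+5)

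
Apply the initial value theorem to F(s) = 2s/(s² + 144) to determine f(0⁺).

f(0⁺) = lim_{s→∞} s·2s/(s² + 144) = lim_{s→∞} 2s²/(s² + 144) = 2

Final answer: 2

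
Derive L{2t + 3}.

L{2t + 3} = 2·L{t} + 3·L{1} = 2/s² + 3/s

Final answer: 2/s² + 3/s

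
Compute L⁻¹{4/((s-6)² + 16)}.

Form: b/((s-a)² + b²) → e^(at)sin(bt). With a=6, b=4

Final answer: e^(6t)·sin(4t)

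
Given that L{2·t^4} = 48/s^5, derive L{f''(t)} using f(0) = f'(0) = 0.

L{f''(t)} = s²F(s) - sf(0) - f'(0) = s²·48/s^5 - 0 - 0 = 48/s^3

Final answer: 48/s^3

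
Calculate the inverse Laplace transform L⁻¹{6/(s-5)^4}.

L⁻¹{n!/(s-a)^(n+1)} = t^n·e^(at), so L⁻¹{6/(s-5)^4} = t^3·e^(5t)

Final answer: t^3·e^(5t)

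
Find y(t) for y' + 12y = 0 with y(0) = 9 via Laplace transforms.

L{y'} + 12L{y} = 0. sY - 9 + 12Y = 0. Y(s+12) = 9. Y = 9/(s+12)

Final answer: y(t) = 9e^(-12t)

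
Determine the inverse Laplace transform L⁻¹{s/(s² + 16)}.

L⁻¹{s/(s² + 16)} = cos(4t)

Final answer: cos(4t)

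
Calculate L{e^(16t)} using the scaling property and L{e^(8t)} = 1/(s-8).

Using L{f(at)} = (1/a)F(s/a) with a=2 and f(t) = e^(8t): L{e^(16t)} = (1/2) · 1/((s/2)-8) = (1/2) · 2/(s-16) = 1/(s-16)

Final answer: 1/(s-16)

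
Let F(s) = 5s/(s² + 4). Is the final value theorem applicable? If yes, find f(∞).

The final value theorem requires all poles of sF(s) in the left half-plane. sF(s) = 5s²/(s² + 4) has poles at s = ±2i (imaginary axis). Theorem does NOT apply (oscillatory system).

Final answer: Not applicable (oscillatory)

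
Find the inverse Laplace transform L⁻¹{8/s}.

L⁻¹{c/s} = c, so L⁻¹{8/s} = 8

Final answer: 8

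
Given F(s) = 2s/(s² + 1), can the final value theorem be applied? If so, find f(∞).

The final value theorem requires all poles of sF(s) in the left half-plane. sF(s) = 2s²/(s² + 1) has poles at s = ±1i (imaginary axis). Theorem does NOT apply (oscillatory system).

Final answer: Not applicable (oscillatory)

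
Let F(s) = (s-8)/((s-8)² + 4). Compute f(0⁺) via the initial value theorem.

f(0⁺) = lim_{s→∞} sF(s) = lim_{s→∞} s(s-8)/((s-8)² + 4) = 1

Final answer: 1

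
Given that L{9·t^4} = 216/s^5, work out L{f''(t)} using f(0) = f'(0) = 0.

L{f''(t)} = s²F(s) - sf(0) - f'(0) = s²·216/s^5 - 0 - 0 = 216/s^3

Final answer: 216/s^3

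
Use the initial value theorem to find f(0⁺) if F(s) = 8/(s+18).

f(0⁺) = lim_{s→∞} s·8/(s+18) = lim_{s→∞} 8s/(s+18) = 8

Final answer: 8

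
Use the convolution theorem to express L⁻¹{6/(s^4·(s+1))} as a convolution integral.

6/(s^4·(s+1)) = (6/s^4)·(1/(s+1)) = L{t^3}·L{e^(-t)}. So f(t) = t^3*e^(-t) = ∫₀ᵗ τ^3·e^(-(t-τ)) dτ

Final answer: ∫₀ᵗ τ^3·e^(-(t-τ)) dτ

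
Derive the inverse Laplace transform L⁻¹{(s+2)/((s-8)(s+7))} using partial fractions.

Using partial fractions, f(t) = (10e^(8t) + 5e^(-7t))/15

Final answer: (10e^(8t) + 5e^(-7t))/15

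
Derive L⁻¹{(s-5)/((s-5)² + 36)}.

Using frequency shift: L⁻¹{(s-a)/((s-a)² + b²)} = e^(at)cos(bt). Here a=5, b=6

Final answer: e^(5t)·cos(6t)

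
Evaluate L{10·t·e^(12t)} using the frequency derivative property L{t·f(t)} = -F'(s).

L{e^(12t)} = 1/(s-12). By frequency derivative: L{t·e^(12t)} = -d/ds[1/(s-12)] = -(-1)/(s-12)² = 1/(s-12)². Then L{10·t·e^(12t)} = 10·1/(s-12)² = 10/(s-12)²

Final answer: 10/(s-12)²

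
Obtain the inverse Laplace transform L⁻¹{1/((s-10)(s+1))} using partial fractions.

Decompose: A/(s-10) + B/(s+1). A = 1/11, B = -1/11. f(t) = (e^(10t) - e^(-t))/11

Final answer: (e^(10t) - e^(-t))/11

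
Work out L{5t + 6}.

L{5t + 6} = 5·L{t} + 6·L{1} = 5/s² + 6/s

Final answer: 5/s² + 6/s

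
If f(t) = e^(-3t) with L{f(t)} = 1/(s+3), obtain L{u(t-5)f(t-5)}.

Time shift theorem: L{u(t-a)f(t-a)} = e^(-as)F(s). Here a=5, F(s) = 1/(s+3), so L{u(t-5)f(t-5)} = e^(-5s)·1/(s+3)

Final answer: e^(-5s)·1/(s+3)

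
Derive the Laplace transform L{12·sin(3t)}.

L{sin(ωt)} = ω/(s² + ω²), so L{sin(3t)} = 3/(s² + 9). Then L{12·sin(3t)} = 12·3/(s² + 9) = 36/(s² + 9)

Final answer: 36/(s² + 9)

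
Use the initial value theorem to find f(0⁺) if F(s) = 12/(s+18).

f(0⁺) = lim_{s→∞} s·12/(s+18) = lim_{s→∞} 12s/(s+18) = 12

Final answer: 12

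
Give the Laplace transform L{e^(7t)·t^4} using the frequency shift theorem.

L{e^(at)·t^n} = n!/(s-a)^(n+1), so L{e^(7t)·t^4} = 24/(s-7)^5

Final answer: 24/(s-7)^5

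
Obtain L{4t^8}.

L{t^n} = n!/s^(n+1). So L{4t^8} = 4·8!/s^9 = 161280/s^9

Final answer: 161280/s^9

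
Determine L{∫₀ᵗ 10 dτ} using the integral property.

L{∫₀ᵗ f(τ)dτ} = F(s)/s with f(t) = 10. F(s) = 10/s, so L{∫₀ᵗ 10 dτ} = (10/s)/s = 10/s². (Check: ∫₀ᵗ 10 dτ = 10t.)

Final answer: 10/s²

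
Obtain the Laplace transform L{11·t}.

L{t^n} = n!/s^(n+1), so L{t} = 1/s^2. Then L{11·t} = 11·1/s^2 = 11/s^2

Final answer: 11/s^2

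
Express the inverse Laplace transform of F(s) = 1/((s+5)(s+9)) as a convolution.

1/((s+5)(s+9)) = (1/(s+5))·(1/(s+9)) = L{e^(-5t)}·L{e^(-9t)}. So f(t) = e^(-5t)*e^(-9t) = ∫₀ᵗ e^(-5τ)·e^(-9(t-τ)) dτ

Final answer: ∫₀ᵗ e^(-5τ)·e^(-9(t-τ)) dτ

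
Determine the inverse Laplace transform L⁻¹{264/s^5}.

L⁻¹{n!/s^(n+1)} = t^n with n=4. So L⁻¹{24/s^5} = t^4, and L⁻¹{264/s^5} = (264/24)·t^4 = 11·t^4

Final answer: 11·t^4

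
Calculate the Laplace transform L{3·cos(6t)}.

L{cos(ωt)} = s/(s² + ω²), so L{cos(6t)} = s/(s² + 36). Then L{3·cos(6t)} = 3·s/(s² + 36) = 3s/(s² + 36)

Final answer: 3s/(s² + 36)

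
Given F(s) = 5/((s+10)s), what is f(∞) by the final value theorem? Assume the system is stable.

f(∞) = lim_{s→0} sF(s) = lim_{s→0} 5/(s+10) = 1/2

Final answer: 1/2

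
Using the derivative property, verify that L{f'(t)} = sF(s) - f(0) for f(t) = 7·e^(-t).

f'(t) = -7e^(-t). Direct: L{f'(t)} = -7/(s+1). Property: s·7/(s+1) - 7 = (7s - 7(s+1))/(s+1) = -7/(s+1). ✓

Final answer: -7/(s+1)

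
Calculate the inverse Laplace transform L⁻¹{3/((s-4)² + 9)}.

Using frequency shift, L⁻¹{3/((s-4)² + 9)} = e^(4t)·sin(3t)

Final answer: e^(4t)·sin(3t)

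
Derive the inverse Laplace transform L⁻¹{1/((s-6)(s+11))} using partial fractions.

Decompose: A/(s-6) + B/(s+11). A = 1/17, B = -1/17. f(t) = (e^(6t) - e^(-11t))/17

Final answer: (e^(6t) - e^(-11t))/17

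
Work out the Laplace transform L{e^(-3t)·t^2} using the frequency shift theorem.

L{e^(at)·t^n} = n!/(s-a)^(n+1), so L{e^(-3t)·t^2} = 2/(s+3)^3

Final answer: 2/(s+3)^3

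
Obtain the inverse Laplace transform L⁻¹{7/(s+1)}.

L⁻¹{1/(s-a)} = e^(at), so L⁻¹{1/(s+1)} = e^(-t), and L⁻¹{7/(s+1)} = 7·e^(-t)

Final answer: 7·e^(-t)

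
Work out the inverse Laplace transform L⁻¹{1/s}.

L⁻¹{c/s} = c, so L⁻¹{1/s} = 1

Final answer: 1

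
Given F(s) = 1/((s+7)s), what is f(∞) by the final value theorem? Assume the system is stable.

f(∞) = lim_{s→0} sF(s) = lim_{s→0} 1/(s+7) = 1/7

Final answer: 1/7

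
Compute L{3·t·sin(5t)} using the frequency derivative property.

L{sin(5t)} = 5/(s² + 25). By L{t·f(t)} = -F'(s): -d/ds[5/(s² + 25)] = -(5)·(-2s)/(s² + 25)² = 10s/(s² + 25)². Then L{3·t·sin(5t)} = 3·10s/(s² + 25)² = 30s/(s² + 25)²

Final answer: 30s/(s² + 25)²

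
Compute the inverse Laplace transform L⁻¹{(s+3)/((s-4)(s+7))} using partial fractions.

Using partial fractions, f(t) = (7e^(4t) + 4e^(-7t))/11

Final answer: (7e^(4t) + 4e^(-7t))/11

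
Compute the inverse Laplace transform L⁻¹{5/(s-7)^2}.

L⁻¹{n!/(s-a)^(n+1)} = t^n·e^(at) with n=1, a=7. So L⁻¹{1/(s-7)^2} = t·e^(7t), and L⁻¹{5/(s-7)^2} = (5/1)·t·e^(7t) = 5·t·e^(7t)

Final answer: 5·t·e^(7t)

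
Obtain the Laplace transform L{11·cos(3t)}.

L{cos(ωt)} = s/(s² + ω²), so L{cos(3t)} = s/(s² + 9). Then L{11·cos(3t)} = 11·s/(s² + 9) = 11s/(s² + 9)

Final answer: 11s/(s² + 9)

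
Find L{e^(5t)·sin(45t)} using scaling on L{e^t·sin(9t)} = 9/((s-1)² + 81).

Scaling with a=5: L{e^(5t)·sin(45t)} = (1/5) · 9/((s/5-1)² + 81). Simplifying: 45/((s-5)² + 2025)

Final answer: 45/((s-5)² + 2025)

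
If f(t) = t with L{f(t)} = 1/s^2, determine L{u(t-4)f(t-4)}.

Time shift theorem: L{u(t-a)f(t-a)} = e^(-as)F(s). Here a=4, F(s) = 1/s^2, so L{u(t-4)f(t-4)} = e^(-4s)·1/s^2

Final answer: e^(-4s)·1/s^2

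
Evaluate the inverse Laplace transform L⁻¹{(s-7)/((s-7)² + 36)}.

Using frequency shift, L⁻¹{(s-7)/((s-7)² + 36)} = e^(7t)·cos(6t)

Final answer: e^(7t)·cos(6t)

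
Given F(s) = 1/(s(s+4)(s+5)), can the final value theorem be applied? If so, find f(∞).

Poles of sF(s) = 1/((s+4)(s+5)) are at s = -4 and s = -5, both in the left half-plane. Theorem applies. f(∞) = lim_{s→0} sF(s) = 1/(4·5) = 1/20

Final answer: 1/20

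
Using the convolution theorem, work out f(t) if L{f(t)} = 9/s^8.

9/s^8 = (9/s)·(1/s^7) = L{9}·L{t^6/720}. By convolution, f(t) = 9*t^6/720 = ∫₀ᵗ 9·τ^6/720 dτ = 9·t^7/5040

Final answer: 9·t^7/5040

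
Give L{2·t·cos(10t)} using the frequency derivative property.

L{cos(10t)} = s/(s² + 100). Derivative: d/ds[s/(s² + 100)] = [(s² + 100) - s·2s]/(s² + 100)² = (100 - s²)/(s² + 100)². So L{t·cos(10t)} = -F'(s) = (s² - 100)/(s² + 100)². Then L{2·t·cos(10t)} = 2·(s² - 100)/(s² + 100)²

Final answer: 2·(s² - 100)/(s² + 100)²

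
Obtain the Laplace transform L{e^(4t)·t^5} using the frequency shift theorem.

L{e^(at)·t^n} = n!/(s-a)^(n+1), so L{e^(4t)·t^5} = 120/(s-4)^6

Final answer: 120/(s-4)^6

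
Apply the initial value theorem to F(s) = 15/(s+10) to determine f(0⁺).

f(0⁺) = lim_{s→∞} s·15/(s+10) = lim_{s→∞} 15s/(s+10) = 15

Final answer: 15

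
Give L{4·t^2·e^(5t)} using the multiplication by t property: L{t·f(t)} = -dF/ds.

Using L{t^n·e^(at)} = n!/(s-a)^(n+1), L{t^2·e^(5t)} = 2/(s-5)^3, so L{4·t^2·e^(5t)} = 4·2/(s-5)^3 = 8/(s-5)^3

Final answer: 8/(s-5)^3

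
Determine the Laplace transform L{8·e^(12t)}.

L{e^(at)} = 1/(s-a), so L{e^(12t)} = 1/(s-12). Then L{8·e^(12t)} = 8/(s-12)

Final answer: 8/(s-12)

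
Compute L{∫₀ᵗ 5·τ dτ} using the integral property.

L{∫₀ᵗ f(τ)dτ} = F(s)/s with f(t) = 5t. F(s) = 5/s^2, so L{∫₀ᵗ 5·τ dτ} = (5/s^2)/s = 5/s^3. (Check: ∫₀ᵗ 5·τ dτ = 5t^2/2.)

Final answer: 5/s^3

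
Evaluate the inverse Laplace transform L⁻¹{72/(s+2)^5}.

L⁻¹{n!/(s-a)^(n+1)} = t^n·e^(at) with n=4, a=-2. So L⁻¹{24/(s+2)^5} = t^4·e^(-2t), and L⁻¹{72/(s+2)^5} = (72/24)·t^4·e^(-2t) = 3·t^4·e^(-2t)

Final answer: 3·t^4·e^(-2t)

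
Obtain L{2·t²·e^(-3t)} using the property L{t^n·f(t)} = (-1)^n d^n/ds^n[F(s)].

L{e^(-3t)} = 1/(s+3). d/ds[1/(s+3)] = -1/(s+3)². d²/ds²[1/(s+3)] = 2/(s+3)³. So L{t²·e^(-3t)} = (-1)² · 2/(s+3)³ = 2/(s+3)³. Then L{2·t²·e^(-3t)} = 2·2/(s+3)³ = 4/(s+3)³

Final answer: 4/(s+3)³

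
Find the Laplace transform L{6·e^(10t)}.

L{e^(at)} = 1/(s-a), so L{e^(10t)} = 1/(s-10). Then L{6·e^(10t)} = 6/(s-10)

Final answer: 6/(s-10)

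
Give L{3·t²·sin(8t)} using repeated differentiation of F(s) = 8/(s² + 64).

F(s) = 8/(s² + 64). F'(s) = -16s/(s² + 64)². F''(s) = -16(64 - 3s²)/(s² + 64)³ = (48s² - 1024)/(s² + 64)³. So L{t²·sin(8t)} = (-1)² F''(s) = (48s² - 1024)/(s² + 64)³. Then L{3·t²·sin(8t)} = 3·(48s² - 1024)/(s² + 64)³ = (144s² - 3072)/(s² + 64)³

Final answer: (144s² - 3072)/(s² + 64)³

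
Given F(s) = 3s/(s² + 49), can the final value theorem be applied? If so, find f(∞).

The final value theorem requires all poles of sF(s) in the left half-plane. sF(s) = 3s²/(s² + 49) has poles at s = ±7i (imaginary axis). Theorem does NOT apply (oscillatory system).

Final answer: Not applicable (oscillatory)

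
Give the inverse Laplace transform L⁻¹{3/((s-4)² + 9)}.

Using frequency shift, L⁻¹{3/((s-4)² + 9)} = e^(4t)·sin(3t)

Final answer: e^(4t)·sin(3t)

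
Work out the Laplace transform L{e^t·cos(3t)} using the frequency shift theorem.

Frequency shift: L{e^(at)f(t)} = F(s-a). L{e^t·cos(3t)} = (s-1)/((s-1)² + 9)

Final answer: (s-1)/((s-1)² + 9)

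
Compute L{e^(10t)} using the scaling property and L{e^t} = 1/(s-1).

Using L{f(at)} = (1/a)F(s/a) with a=10 and f(t) = e^t: L{e^(10t)} = (1/10) · 1/((s/10)-1) = (1/10) · 10/(s-10) = 1/(s-10)

Final answer: 1/(s-10)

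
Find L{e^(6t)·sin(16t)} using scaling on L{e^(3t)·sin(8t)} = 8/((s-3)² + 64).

Scaling with a=2: L{e^(6t)·sin(16t)} = (1/2) · 8/((s/2-3)² + 64). Simplifying: 16/((s-6)² + 256)

Final answer: 16/((s-6)² + 256)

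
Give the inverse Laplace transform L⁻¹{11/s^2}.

L⁻¹{n!/s^(n+1)} = t^n with n=1. So L⁻¹{1/s^2} = t, and L⁻¹{11/s^2} = (11/1)·t = 11·t

Final answer: 11·t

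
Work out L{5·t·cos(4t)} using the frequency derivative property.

L{cos(4t)} = s/(s² + 16). Derivative: d/ds[s/(s² + 16)] = [(s² + 16) - s·2s]/(s² + 16)² = (16 - s²)/(s² + 16)². So L{t·cos(4t)} = -F'(s) = (s² - 16)/(s² + 16)². Then L{5·t·cos(4t)} = 5·(s² - 16)/(s² + 16)²

Final answer: 5·(s² - 16)/(s² + 16)²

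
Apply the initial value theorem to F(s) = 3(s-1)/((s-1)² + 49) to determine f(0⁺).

f(0⁺) = lim_{s→∞} sF(s) = lim_{s→∞} 3s(s-1)/((s-1)² + 49) = 3

Final answer: 3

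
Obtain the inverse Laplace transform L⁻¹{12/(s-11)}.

L⁻¹{1/(s-a)} = e^(at), so L⁻¹{1/(s-11)} = e^(11t), and L⁻¹{12/(s-11)} = 12·e^(11t)

Final answer: 12·e^(11t)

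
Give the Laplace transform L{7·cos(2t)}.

L{cos(ωt)} = s/(s² + ω²), so L{cos(2t)} = s/(s² + 4). Then L{7·cos(2t)} = 7·s/(s² + 4) = 7s/(s² + 4)

Final answer: 7s/(s² + 4)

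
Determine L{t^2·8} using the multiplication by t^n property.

L{8} = 8/s. d^1/ds^1[1/s] = -1/s². d^2/ds^2[1/s] = 2/s^3. So L{t^2} = (-1)^{2}·2/s^3 = 2/s^3. Then L{t^2·8} = 8·2/s^3 = 16/s^3

Final answer: 16/s^3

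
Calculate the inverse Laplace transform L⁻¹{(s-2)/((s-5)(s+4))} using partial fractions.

Using partial fractions, f(t) = (3e^(5t) + 6e^(-4t))/9

Final answer: (3e^(5t) + 6e^(-4t))/9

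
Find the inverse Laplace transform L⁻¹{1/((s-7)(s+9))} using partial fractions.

Decompose: A/(s-7) + B/(s+9). A = 1/16, B = -1/16. f(t) = (e^(7t) - e^(-9t))/16

Final answer: (e^(7t) - e^(-9t))/16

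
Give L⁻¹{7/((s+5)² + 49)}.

Form: b/((s-a)² + b²) → e^(at)sin(bt). With a=-5, b=7

Final answer: e^(-5t)·sin(7t)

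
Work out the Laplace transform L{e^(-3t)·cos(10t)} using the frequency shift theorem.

Frequency shift: L{e^(at)f(t)} = F(s-a). L{e^(-3t)·cos(10t)} = (s+3)/((s+3)² + 100)

Final answer: (s+3)/((s+3)² + 100)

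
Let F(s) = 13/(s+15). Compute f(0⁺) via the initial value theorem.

f(0⁺) = lim_{s→∞} s·13/(s+15) = lim_{s→∞} 13s/(s+15) = 13

Final answer: 13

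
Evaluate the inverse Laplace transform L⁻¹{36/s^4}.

L⁻¹{n!/s^(n+1)} = t^n with n=3. So L⁻¹{6/s^4} = t^3, and L⁻¹{36/s^4} = (36/6)·t^3 = 6·t^3

Final answer: 6·t^3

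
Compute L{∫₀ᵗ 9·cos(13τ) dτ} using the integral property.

L{∫₀ᵗ f(τ)dτ} = F(s)/s with F(s) = 9s/(s² + 169), so the result is (9s/(s² + 169))/s = 9/(s² + 169)

Final answer: 9/(s² + 169)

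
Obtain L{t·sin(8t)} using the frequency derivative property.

L{sin(8t)} = 8/(s² + 64). By L{t·f(t)} = -F'(s): -d/ds[8/(s² + 64)] = -(8)·(-2s)/(s² + 64)² = 16s/(s² + 64)²

Final answer: 16s/(s² + 64)²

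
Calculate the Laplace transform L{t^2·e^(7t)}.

L{t^n·e^(at)} = n!/(s-a)^(n+1), so L{t^2·e^(7t)} = 2/(s-7)^3

Final answer: 2/(s-7)^3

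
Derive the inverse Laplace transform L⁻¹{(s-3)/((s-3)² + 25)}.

Using frequency shift, L⁻¹{(s-3)/((s-3)² + 25)} = e^(3t)·cos(5t)

Final answer: e^(3t)·cos(5t)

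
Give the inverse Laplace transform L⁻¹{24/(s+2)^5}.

L⁻¹{n!/(s-a)^(n+1)} = t^n·e^(at), so L⁻¹{24/(s+2)^5} = t^4·e^(-2t)

Final answer: t^4·e^(-2t)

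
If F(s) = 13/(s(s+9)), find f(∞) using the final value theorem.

f(∞) = lim_{s→0} s·13/(s(s+9)) = lim_{s→0} 13/(s+9) = 13/9 = 13/9

Final answer: 13/9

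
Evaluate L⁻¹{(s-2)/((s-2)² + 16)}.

Using frequency shift: L⁻¹{(s-a)/((s-a)² + b²)} = e^(at)cos(bt). Here a=2, b=4

Final answer: e^(2t)·cos(4t)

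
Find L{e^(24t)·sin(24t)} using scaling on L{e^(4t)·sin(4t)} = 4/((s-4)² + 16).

Scaling with a=6: L{e^(24t)·sin(24t)} = (1/6) · 4/((s/6-4)² + 16). Simplifying: 24/((s-24)² + 576)

Final answer: 24/((s-24)² + 576)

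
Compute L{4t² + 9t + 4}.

L{4t² + 9t + 4} = 4·2/s³ + 9/s² + 4/s = 8/s³ + 9/s² + 4/s

Final answer: 8/s³ + 9/s² + 4/s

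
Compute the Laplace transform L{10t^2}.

L{10t^2} = 10 · L{t^2} = 10 · 2/s^3 = 20/s^3

Final answer: 20/s^3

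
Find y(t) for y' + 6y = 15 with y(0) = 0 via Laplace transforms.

sY + 6Y = 15/s. Y = 15/(s(s+6)). Partial fractions: Y = 5/2/s - 5/2/(s+6)

Final answer: y(t) = 5/2(1 - e^(-6t))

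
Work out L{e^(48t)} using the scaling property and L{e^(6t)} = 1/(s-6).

Using L{f(at)} = (1/a)F(s/a) with a=8 and f(t) = e^(6t): L{e^(48t)} = (1/8) · 1/((s/8)-6) = (1/8) · 8/(s-48) = 1/(s-48)

Final answer: 1/(s-48)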